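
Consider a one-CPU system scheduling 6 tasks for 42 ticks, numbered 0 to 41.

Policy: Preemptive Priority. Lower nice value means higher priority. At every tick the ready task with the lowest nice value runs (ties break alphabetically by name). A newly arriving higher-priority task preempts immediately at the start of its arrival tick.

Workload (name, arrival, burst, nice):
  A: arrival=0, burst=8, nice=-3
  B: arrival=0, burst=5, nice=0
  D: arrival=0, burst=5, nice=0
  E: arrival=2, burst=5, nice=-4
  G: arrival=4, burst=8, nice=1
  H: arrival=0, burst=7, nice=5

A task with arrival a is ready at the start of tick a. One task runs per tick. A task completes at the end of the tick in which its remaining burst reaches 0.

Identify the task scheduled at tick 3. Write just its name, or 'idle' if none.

t=0: ready={A,B,D,H} → run A
t=1: ready={A,B,D,H} → run A
t=2: ready={A,B,D,E,H} → run E
t=3: ready={A,B,D,E,H} → run E
t=4: ready={A,B,D,E,G,H} → run E
t=5: ready={A,B,D,E,G,H} → run E
t=6: ready={A,B,D,E,G,H} → run E
t=7: ready={A,B,D,G,H} → run A
t=8: ready={A,B,D,G,H} → run A
t=9: ready={A,B,D,G,H} → run A
t=10: ready={A,B,D,G,H} → run A
t=11: ready={A,B,D,G,H} → run A
t=12: ready={A,B,D,G,H} → run A
t=13: ready={B,D,G,H} → run B
t=14: ready={B,D,G,H} → run B
t=15: ready={B,D,G,H} → run B
t=16: ready={B,D,G,H} → run B
t=17: ready={B,D,G,H} → run B
t=18: ready={D,G,H} → run D
t=19: ready={D,G,H} → run D
t=20: ready={D,G,H} → run D
t=21: ready={D,G,H} → run D
t=22: ready={D,G,H} → run D
t=23: ready={G,H} → run G
t=24: ready={G,H} → run G
t=25: ready={G,H} → run G
t=26: ready={G,H} → run G
t=27: ready={G,H} → run G
t=28: ready={G,H} → run G
t=29: ready={G,H} → run G
t=30: ready={G,H} → run G
t=31: ready={H} → run H
t=32: ready={H} → run H
t=33: ready={H} → run H
t=34: ready={H} → run H
t=35: ready={H} → run H
t=36: ready={H} → run H
t=37: ready={H} → run H
t=38: (idle)
t=39: (idle)
t=40: (idle)
t=41: (idle)

running at tick 3 = E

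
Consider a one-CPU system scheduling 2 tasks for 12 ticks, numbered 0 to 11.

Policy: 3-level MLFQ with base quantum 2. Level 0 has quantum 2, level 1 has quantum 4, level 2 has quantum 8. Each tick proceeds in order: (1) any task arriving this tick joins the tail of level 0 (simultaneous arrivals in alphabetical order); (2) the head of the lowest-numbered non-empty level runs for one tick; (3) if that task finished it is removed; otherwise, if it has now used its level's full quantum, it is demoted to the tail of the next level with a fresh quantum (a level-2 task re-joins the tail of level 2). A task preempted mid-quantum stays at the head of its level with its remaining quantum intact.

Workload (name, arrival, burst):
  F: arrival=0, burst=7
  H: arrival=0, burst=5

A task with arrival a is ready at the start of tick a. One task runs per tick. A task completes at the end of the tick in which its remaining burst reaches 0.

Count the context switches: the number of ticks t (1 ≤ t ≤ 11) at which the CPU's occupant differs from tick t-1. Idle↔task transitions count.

t=0: L0/L1/L2 = FH/-/- → run F
t=1: L0/L1/L2 = FH/-/- → run F
t=2: L0/L1/L2 = H/F/- → run H
t=3: L0/L1/L2 = H/F/- → run H
t=4: L0/L1/L2 = -/FH/- → run F
t=5: L0/L1/L2 = -/FH/- → run F
t=6: L0/L1/L2 = -/FH/- → run F
t=7: L0/L1/L2 = -/FH/- → run F
t=8: L0/L1/L2 = -/H/F → run H
t=9: L0/L1/L2 = -/H/F → run H
t=10: L0/L1/L2 = -/H/F → run H
t=11: L0/L1/L2 = -/-/F → run F

context switches = 4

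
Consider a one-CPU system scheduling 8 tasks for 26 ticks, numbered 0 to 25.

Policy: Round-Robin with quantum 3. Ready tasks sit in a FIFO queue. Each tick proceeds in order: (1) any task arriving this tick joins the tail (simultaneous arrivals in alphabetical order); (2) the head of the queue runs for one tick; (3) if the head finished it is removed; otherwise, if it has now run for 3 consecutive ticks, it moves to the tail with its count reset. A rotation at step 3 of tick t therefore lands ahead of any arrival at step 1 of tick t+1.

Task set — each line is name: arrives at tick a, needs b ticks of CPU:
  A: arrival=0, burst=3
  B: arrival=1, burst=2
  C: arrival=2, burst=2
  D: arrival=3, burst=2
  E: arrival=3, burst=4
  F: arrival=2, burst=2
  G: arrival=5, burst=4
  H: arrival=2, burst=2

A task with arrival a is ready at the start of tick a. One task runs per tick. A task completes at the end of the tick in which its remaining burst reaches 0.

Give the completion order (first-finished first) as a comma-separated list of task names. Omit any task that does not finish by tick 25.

t=0: queue=[A] q_used=0 → run A
t=1: queue=[A,B] q_used=1 → run A
t=2: queue=[A,B,C,F,H] q_used=2 → run A
t=3: queue=[B,C,F,H,D,E] q_used=0 → run B
t=4: queue=[B,C,F,H,D,E] q_used=1 → run B
t=5: queue=[C,F,H,D,E,G] q_used=0 → run C
t=6: queue=[C,F,H,D,E,G] q_used=1 → run C
t=7: queue=[F,H,D,E,G] q_used=0 → run F
t=8: queue=[F,H,D,E,G] q_used=1 → run F
t=9: queue=[H,D,E,G] q_used=0 → run H
t=10: queue=[H,D,E,G] q_used=1 → run H
t=11: queue=[D,E,G] q_used=0 → run D
t=12: queue=[D,E,G] q_used=1 → run D
t=13: queue=[E,G] q_used=0 → run E
t=14: queue=[E,G] q_used=1 → run E
t=15: queue=[E,G] q_used=2 → run E
t=16: queue=[G,E] q_used=0 → run G
t=17: queue=[G,E] q_used=1 → run G
t=18: queue=[G,E] q_used=2 → run G
t=19: queue=[E,G] q_used=0 → run E
t=20: queue=[G] q_used=0 → run G
t=21: (idle)
t=22: (idle)
t=23: (idle)
t=24: (idle)
t=25: (idle)

completion order = A, B, C, F, H, D, E, G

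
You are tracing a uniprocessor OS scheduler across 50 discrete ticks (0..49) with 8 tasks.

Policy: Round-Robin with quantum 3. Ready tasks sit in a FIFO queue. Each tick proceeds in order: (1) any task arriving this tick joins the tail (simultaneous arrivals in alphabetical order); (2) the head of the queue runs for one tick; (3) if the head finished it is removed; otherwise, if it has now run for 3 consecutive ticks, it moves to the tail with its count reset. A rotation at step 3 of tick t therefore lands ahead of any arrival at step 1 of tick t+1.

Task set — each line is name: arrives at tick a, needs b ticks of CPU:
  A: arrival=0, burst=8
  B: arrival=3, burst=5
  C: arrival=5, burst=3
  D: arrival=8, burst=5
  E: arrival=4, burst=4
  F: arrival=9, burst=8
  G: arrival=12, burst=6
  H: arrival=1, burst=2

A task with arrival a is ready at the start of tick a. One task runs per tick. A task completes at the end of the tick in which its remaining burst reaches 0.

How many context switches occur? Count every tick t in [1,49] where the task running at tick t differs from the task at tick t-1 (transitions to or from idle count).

t=0: queue=[A] q_used=0 → run A
t=1: queue=[A,H] q_used=1 → run A
t=2: queue=[A,H] q_used=2 → run A
t=3: queue=[H,A,B] q_used=0 → run H
t=4: queue=[H,A,B,E] q_used=1 → run H
t=5: queue=[A,B,E,C] q_used=0 → run A
t=6: queue=[A,B,E,C] q_used=1 → run A
t=7: queue=[A,B,E,C] q_used=2 → run A
t=8: queue=[B,E,C,A,D] q_used=0 → run B
t=9: queue=[B,E,C,A,D,F] q_used=1 → run B
t=10: queue=[B,E,C,A,D,F] q_used=2 → run B
t=11: queue=[E,C,A,D,F,B] q_used=0 → run E
t=12: queue=[E,C,A,D,F,B,G] q_used=1 → run E
t=13: queue=[E,C,A,D,F,B,G] q_used=2 → run E
t=14: queue=[C,A,D,F,B,G,E] q_used=0 → run C
t=15: queue=[C,A,D,F,B,G,E] q_used=1 → run C
t=16: queue=[C,A,D,F,B,G,E] q_used=2 → run C
t=17: queue=[A,D,F,B,G,E] q_used=0 → run A
t=18: queue=[A,D,F,B,G,E] q_used=1 → run A
t=19: queue=[D,F,B,G,E] q_used=0 → run D
t=20: queue=[D,F,B,G,E] q_used=1 → run D
t=21: queue=[D,F,B,G,E] q_used=2 → run D
t=22: queue=[F,B,G,E,D] q_used=0 → run F
t=23: queue=[F,B,G,E,D] q_used=1 → run F
t=24: queue=[F,B,G,E,D] q_used=2 → run F
t=25: queue=[B,G,E,D,F] q_used=0 → run B
t=26: queue=[B,G,E,D,F] q_used=1 → run B
t=27: queue=[G,E,D,F] q_used=0 → run G
t=28: queue=[G,E,D,F] q_used=1 → run G
t=29: queue=[G,E,D,F] q_used=2 → run G
t=30: queue=[E,D,F,G] q_used=0 → run E
t=31: queue=[D,F,G] q_used=0 → run D
t=32: queue=[D,F,G] q_used=1 → run D
t=33: queue=[F,G] q_used=0 → run F
t=34: queue=[F,G] q_used=1 → run F
t=35: queue=[F,G] q_used=2 → run F
t=36: queue=[G,F] q_used=0 → run G
t=37: queue=[G,F] q_used=1 → run G
t=38: queue=[G,F] q_used=2 → run G
t=39: queue=[F] q_used=0 → run F
t=40: queue=[F] q_used=1 → run F
t=41: (idle)
t=42: (idle)
t=43: (idle)
t=44: (idle)
t=45: (idle)
t=46: (idle)
t=47: (idle)
t=48: (idle)
t=49: (idle)

context switches = 16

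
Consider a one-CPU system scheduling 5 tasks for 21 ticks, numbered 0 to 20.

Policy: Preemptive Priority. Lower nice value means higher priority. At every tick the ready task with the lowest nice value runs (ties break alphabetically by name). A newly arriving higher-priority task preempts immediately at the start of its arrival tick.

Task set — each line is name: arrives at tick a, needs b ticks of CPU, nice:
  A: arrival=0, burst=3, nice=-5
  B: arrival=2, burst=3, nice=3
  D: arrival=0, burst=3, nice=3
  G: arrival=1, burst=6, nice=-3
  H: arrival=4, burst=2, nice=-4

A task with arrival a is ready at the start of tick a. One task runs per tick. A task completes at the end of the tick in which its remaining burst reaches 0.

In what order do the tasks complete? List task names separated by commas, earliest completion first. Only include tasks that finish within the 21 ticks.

completion order = A, H, G, B, D

t=0: ready={A,D} → run A
t=1: ready={A,D,G} → run A
t=2: ready={A,B,D,G} → run A
t=3: ready={B,D,G} → run G
t=4: ready={B,D,G,H} → run H
t=5: ready={B,D,G,H} → run H
t=6: ready={B,D,G} → run G
t=7: ready={B,D,G} → run G
t=8: ready={B,D,G} → run G
t=9: ready={B,D,G} → run G
t=10: ready={B,D,G} → run G
t=11: ready={B,D} → run B
t=12: ready={B,D} → run B
t=13: ready={B,D} → run B
t=14: ready={D} → run D
t=15: ready={D} → run D
t=16: ready={D} → run D
t=17: (idle)
t=18: (idle)
t=19: (idle)
t=20: (idle)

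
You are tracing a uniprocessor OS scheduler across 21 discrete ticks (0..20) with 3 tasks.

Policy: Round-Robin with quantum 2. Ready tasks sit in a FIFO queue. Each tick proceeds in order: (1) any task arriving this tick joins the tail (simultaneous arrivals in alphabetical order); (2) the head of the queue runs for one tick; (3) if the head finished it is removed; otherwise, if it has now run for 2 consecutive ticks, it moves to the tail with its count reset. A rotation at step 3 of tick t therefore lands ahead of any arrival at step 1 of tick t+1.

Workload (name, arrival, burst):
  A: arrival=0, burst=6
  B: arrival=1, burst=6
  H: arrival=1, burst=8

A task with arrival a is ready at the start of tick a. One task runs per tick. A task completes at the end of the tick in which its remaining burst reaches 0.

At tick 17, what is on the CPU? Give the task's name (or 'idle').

running at tick 17 = H

t=0: queue=[A] q_used=0 → run A
t=1: queue=[A,B,H] q_used=1 → run A
t=2: queue=[B,H,A] q_used=0 → run B
t=3: queue=[B,H,A] q_used=1 → run B
t=4: queue=[H,A,B] q_used=0 → run H
t=5: queue=[H,A,B] q_used=1 → run H
t=6: queue=[A,B,H] q_used=0 → run A
t=7: queue=[A,B,H] q_used=1 → run A
t=8: queue=[B,H,A] q_used=0 → run B
t=9: queue=[B,H,A] q_used=1 → run B
t=10: queue=[H,A,B] q_used=0 → run H
t=11: queue=[H,A,B] q_used=1 → run H
t=12: queue=[A,B,H] q_used=0 → run A
t=13: queue=[A,B,H] q_used=1 → run A
t=14: queue=[B,H] q_used=0 → run B
t=15: queue=[B,H] q_used=1 → run B
t=16: queue=[H] q_used=0 → run H
t=17: queue=[H] q_used=1 → run H
t=18: queue=[H] q_used=0 → run H
t=19: queue=[H] q_used=1 → run H
t=20: (idle)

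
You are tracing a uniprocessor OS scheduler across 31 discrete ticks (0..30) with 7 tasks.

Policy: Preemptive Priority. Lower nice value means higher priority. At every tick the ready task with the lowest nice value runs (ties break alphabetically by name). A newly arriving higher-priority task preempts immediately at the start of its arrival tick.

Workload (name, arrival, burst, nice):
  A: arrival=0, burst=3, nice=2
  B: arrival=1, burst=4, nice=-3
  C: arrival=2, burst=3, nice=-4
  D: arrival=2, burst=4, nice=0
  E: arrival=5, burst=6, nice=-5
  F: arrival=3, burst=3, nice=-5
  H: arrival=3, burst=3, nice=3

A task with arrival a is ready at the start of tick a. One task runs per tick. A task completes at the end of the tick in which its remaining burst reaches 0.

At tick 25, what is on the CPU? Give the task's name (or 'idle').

t=0: ready={A} → run A
t=1: ready={A,B} → run B
t=2: ready={A,B,C,D} → run C
t=3: ready={A,B,C,D,F,H} → run F
t=4: ready={A,B,C,D,F,H} → run F
t=5: ready={A,B,C,D,E,F,H} → run E
t=6: ready={A,B,C,D,E,F,H} → run E
t=7: ready={A,B,C,D,E,F,H} → run E
t=8: ready={A,B,C,D,E,F,H} → run E
t=9: ready={A,B,C,D,E,F,H} → run E
t=10: ready={A,B,C,D,E,F,H} → run E
t=11: ready={A,B,C,D,F,H} → run F
t=12: ready={A,B,C,D,H} → run C
t=13: ready={A,B,C,D,H} → run C
t=14: ready={A,B,D,H} → run B
t=15: ready={A,B,D,H} → run B
t=16: ready={A,B,D,H} → run B
t=17: ready={A,D,H} → run D
t=18: ready={A,D,H} → run D
t=19: ready={A,D,H} → run D
t=20: ready={A,D,H} → run D
t=21: ready={A,H} → run A
t=22: ready={A,H} → run A
t=23: ready={H} → run H
t=24: ready={H} → run H
t=25: ready={H} → run H
t=26: (idle)
t=27: (idle)
t=28: (idle)
t=29: (idle)
t=30: (idle)

running at tick 25 = H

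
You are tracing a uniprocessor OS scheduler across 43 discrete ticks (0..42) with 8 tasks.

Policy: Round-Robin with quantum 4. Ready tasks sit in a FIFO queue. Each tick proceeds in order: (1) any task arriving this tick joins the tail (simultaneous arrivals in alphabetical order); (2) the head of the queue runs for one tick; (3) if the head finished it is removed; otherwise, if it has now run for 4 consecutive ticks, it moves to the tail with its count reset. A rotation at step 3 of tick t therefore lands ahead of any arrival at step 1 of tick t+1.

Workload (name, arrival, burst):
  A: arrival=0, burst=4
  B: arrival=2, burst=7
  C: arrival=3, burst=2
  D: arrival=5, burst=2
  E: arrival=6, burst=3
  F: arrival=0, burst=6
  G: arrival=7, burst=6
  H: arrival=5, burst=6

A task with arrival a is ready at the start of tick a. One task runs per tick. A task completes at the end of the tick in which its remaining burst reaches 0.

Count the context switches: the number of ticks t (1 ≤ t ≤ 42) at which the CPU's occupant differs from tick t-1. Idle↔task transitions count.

t=0: queue=[A,F] q_used=0 → run A
t=1: queue=[A,F] q_used=1 → run A
t=2: queue=[A,F,B] q_used=2 → run A
t=3: queue=[A,F,B,C] q_used=3 → run A
t=4: queue=[F,B,C] q_used=0 → run F
t=5: queue=[F,B,C,D,H] q_used=1 → run F
t=6: queue=[F,B,C,D,H,E] q_used=2 → run F
t=7: queue=[F,B,C,D,H,E,G] q_used=3 → run F
t=8: queue=[B,C,D,H,E,G,F] q_used=0 → run B
t=9: queue=[B,C,D,H,E,G,F] q_used=1 → run B
t=10: queue=[B,C,D,H,E,G,F] q_used=2 → run B
t=11: queue=[B,C,D,H,E,G,F] q_used=3 → run B
t=12: queue=[C,D,H,E,G,F,B] q_used=0 → run C
t=13: queue=[C,D,H,E,G,F,B] q_used=1 → run C
t=14: queue=[D,H,E,G,F,B] q_used=0 → run D
t=15: queue=[D,H,E,G,F,B] q_used=1 → run D
t=16: queue=[H,E,G,F,B] q_used=0 → run H
t=17: queue=[H,E,G,F,B] q_used=1 → run H
t=18: queue=[H,E,G,F,B] q_used=2 → run H
t=19: queue=[H,E,G,F,B] q_used=3 → run H
t=20: queue=[E,G,F,B,H] q_used=0 → run E
t=21: queue=[E,G,F,B,H] q_used=1 → run E
t=22: queue=[E,G,F,B,H] q_used=2 → run E
t=23: queue=[G,F,B,H] q_used=0 → run G
t=24: queue=[G,F,B,H] q_used=1 → run G
t=25: queue=[G,F,B,H] q_used=2 → run G
t=26: queue=[G,F,B,H] q_used=3 → run G
t=27: queue=[F,B,H,G] q_used=0 → run F
t=28: queue=[F,B,H,G] q_used=1 → run F
t=29: queue=[B,H,G] q_used=0 → run B
t=30: queue=[B,H,G] q_used=1 → run B
t=31: queue=[B,H,G] q_used=2 → run B
t=32: queue=[H,G] q_used=0 → run H
t=33: queue=[H,G] q_used=1 → run H
t=34: queue=[G] q_used=0 → run G
t=35: queue=[G] q_used=1 → run G
t=36: (idle)
t=37: (idle)
t=38: (idle)
t=39: (idle)
t=40: (idle)
t=41: (idle)
t=42: (idle)

context switches = 12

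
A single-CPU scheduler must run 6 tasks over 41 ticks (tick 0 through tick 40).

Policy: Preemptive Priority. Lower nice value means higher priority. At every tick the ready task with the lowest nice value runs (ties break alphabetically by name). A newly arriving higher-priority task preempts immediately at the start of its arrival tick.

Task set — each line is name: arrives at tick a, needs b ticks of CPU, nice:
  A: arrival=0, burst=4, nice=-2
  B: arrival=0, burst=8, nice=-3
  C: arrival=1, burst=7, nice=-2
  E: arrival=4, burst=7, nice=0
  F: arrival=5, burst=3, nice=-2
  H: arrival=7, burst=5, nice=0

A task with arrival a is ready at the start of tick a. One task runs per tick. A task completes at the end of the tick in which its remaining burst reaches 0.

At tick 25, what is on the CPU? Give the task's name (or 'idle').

t=0: ready={A,B} → run B
t=1: ready={A,B,C} → run B
t=2: ready={A,B,C} → run B
t=3: ready={A,B,C} → run B
t=4: ready={A,B,C,E} → run B
t=5: ready={A,B,C,E,F} → run B
t=6: ready={A,B,C,E,F} → run B
t=7: ready={A,B,C,E,F,H} → run B
t=8: ready={A,C,E,F,H} → run A
t=9: ready={A,C,E,F,H} → run A
t=10: ready={A,C,E,F,H} → run A
t=11: ready={A,C,E,F,H} → run A
t=12: ready={C,E,F,H} → run C
t=13: ready={C,E,F,H} → run C
t=14: ready={C,E,F,H} → run C
t=15: ready={C,E,F,H} → run C
t=16: ready={C,E,F,H} → run C
t=17: ready={C,E,F,H} → run C
t=18: ready={C,E,F,H} → run C
t=19: ready={E,F,H} → run F
t=20: ready={E,F,H} → run F
t=21: ready={E,F,H} → run F
t=22: ready={E,H} → run E
t=23: ready={E,H} → run E
t=24: ready={E,H} → run E
t=25: ready={E,H} → run E
t=26: ready={E,H} → run E
t=27: ready={E,H} → run E
t=28: ready={E,H} → run E
t=29: ready={H} → run H
t=30: ready={H} → run H
t=31: ready={H} → run H
t=32: ready={H} → run H
t=33: ready={H} → run H
t=34: (idle)
t=35: (idle)
t=36: (idle)
t=37: (idle)
t=38: (idle)
t=39: (idle)
t=40: (idle)

running at tick 25 = E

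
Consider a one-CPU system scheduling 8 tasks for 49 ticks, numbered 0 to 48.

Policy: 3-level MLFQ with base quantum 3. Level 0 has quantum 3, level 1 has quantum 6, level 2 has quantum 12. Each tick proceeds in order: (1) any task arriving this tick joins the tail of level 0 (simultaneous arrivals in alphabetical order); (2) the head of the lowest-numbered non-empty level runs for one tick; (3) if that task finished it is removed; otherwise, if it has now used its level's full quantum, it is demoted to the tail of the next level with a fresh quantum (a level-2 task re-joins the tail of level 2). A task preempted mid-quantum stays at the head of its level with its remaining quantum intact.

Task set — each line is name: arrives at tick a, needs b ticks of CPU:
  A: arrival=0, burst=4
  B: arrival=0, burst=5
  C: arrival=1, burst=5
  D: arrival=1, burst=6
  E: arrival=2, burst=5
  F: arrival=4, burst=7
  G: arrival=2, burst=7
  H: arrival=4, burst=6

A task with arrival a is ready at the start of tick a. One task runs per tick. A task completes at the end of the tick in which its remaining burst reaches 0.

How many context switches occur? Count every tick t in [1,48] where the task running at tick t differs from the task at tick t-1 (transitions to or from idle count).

context switches = 16

t=0: L0/L1/L2 = AB/-/- → run A
t=1: L0/L1/L2 = ABCD/-/- → run A
t=2: L0/L1/L2 = ABCDEG/-/- → run A
t=3: L0/L1/L2 = BCDEG/A/- → run B
t=4: L0/L1/L2 = BCDEGFH/A/- → run B
t=5: L0/L1/L2 = BCDEGFH/A/- → run B
t=6: L0/L1/L2 = CDEGFH/AB/- → run C
t=7: L0/L1/L2 = CDEGFH/AB/- → run C
t=8: L0/L1/L2 = CDEGFH/AB/- → run C
t=9: L0/L1/L2 = DEGFH/ABC/- → run D
t=10: L0/L1/L2 = DEGFH/ABC/- → run D
t=11: L0/L1/L2 = DEGFH/ABC/- → run D
t=12: L0/L1/L2 = EGFH/ABCD/- → run E
t=13: L0/L1/L2 = EGFH/ABCD/- → run E
t=14: L0/L1/L2 = EGFH/ABCD/- → run E
t=15: L0/L1/L2 = GFH/ABCDE/- → run G
t=16: L0/L1/L2 = GFH/ABCDE/- → run G
t=17: L0/L1/L2 = GFH/ABCDE/- → run G
t=18: L0/L1/L2 = FH/ABCDEG/- → run F
t=19: L0/L1/L2 = FH/ABCDEG/- → run F
t=20: L0/L1/L2 = FH/ABCDEG/- → run F
t=21: L0/L1/L2 = H/ABCDEGF/- → run H
t=22: L0/L1/L2 = H/ABCDEGF/- → run H
t=23: L0/L1/L2 = H/ABCDEGF/- → run H
t=24: L0/L1/L2 = -/ABCDEGFH/- → run A
t=25: L0/L1/L2 = -/BCDEGFH/- → run B
t=26: L0/L1/L2 = -/BCDEGFH/- → run B
t=27: L0/L1/L2 = -/CDEGFH/- → run C
t=28: L0/L1/L2 = -/CDEGFH/- → run C
t=29: L0/L1/L2 = -/DEGFH/- → run D
t=30: L0/L1/L2 = -/DEGFH/- → run D
t=31: L0/L1/L2 = -/DEGFH/- → run D
t=32: L0/L1/L2 = -/EGFH/- → run E
t=33: L0/L1/L2 = -/EGFH/- → run E
t=34: L0/L1/L2 = -/GFH/- → run G
t=35: L0/L1/L2 = -/GFH/- → run G
t=36: L0/L1/L2 = -/GFH/- → run G
t=37: L0/L1/L2 = -/GFH/- → run G
t=38: L0/L1/L2 = -/FH/- → run F
t=39: L0/L1/L2 = -/FH/- → run F
t=40: L0/L1/L2 = -/FH/- → run F
t=41: L0/L1/L2 = -/FH/- → run F
t=42: L0/L1/L2 = -/H/- → run H
t=43: L0/L1/L2 = -/H/- → run H
t=44: L0/L1/L2 = -/H/- → run H
t=45: (idle)
t=46: (idle)
t=47: (idle)
t=48: (idle)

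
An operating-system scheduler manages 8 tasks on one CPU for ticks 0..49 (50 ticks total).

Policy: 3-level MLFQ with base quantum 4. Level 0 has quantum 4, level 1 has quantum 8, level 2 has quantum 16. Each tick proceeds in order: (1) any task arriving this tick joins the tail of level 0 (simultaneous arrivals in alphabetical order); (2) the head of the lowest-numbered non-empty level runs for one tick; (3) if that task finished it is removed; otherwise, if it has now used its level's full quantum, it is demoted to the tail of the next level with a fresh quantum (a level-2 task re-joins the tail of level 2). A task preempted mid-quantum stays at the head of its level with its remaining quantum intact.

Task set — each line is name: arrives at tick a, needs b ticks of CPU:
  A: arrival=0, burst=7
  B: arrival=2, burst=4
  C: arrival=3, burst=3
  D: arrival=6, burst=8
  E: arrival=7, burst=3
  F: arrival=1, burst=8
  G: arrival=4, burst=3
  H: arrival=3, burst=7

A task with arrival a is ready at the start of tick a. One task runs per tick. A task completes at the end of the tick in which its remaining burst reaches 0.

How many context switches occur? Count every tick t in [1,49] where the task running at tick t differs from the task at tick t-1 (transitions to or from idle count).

t=0: L0/L1/L2 = A/-/- → run A
t=1: L0/L1/L2 = AF/-/- → run A
t=2: L0/L1/L2 = AFB/-/- → run A
t=3: L0/L1/L2 = AFBCH/-/- → run A
t=4: L0/L1/L2 = FBCHG/A/- → run F
t=5: L0/L1/L2 = FBCHG/A/- → run F
t=6: L0/L1/L2 = FBCHGD/A/- → run F
t=7: L0/L1/L2 = FBCHGDE/A/- → run F
t=8: L0/L1/L2 = BCHGDE/AF/- → run B
t=9: L0/L1/L2 = BCHGDE/AF/- → run B
t=10: L0/L1/L2 = BCHGDE/AF/- → run B
t=11: L0/L1/L2 = BCHGDE/AF/- → run B
t=12: L0/L1/L2 = CHGDE/AF/- → run C
t=13: L0/L1/L2 = CHGDE/AF/- → run C
t=14: L0/L1/L2 = CHGDE/AF/- → run C
t=15: L0/L1/L2 = HGDE/AF/- → run H
t=16: L0/L1/L2 = HGDE/AF/- → run H
t=17: L0/L1/L2 = HGDE/AF/- → run H
t=18: L0/L1/L2 = HGDE/AF/- → run H
t=19: L0/L1/L2 = GDE/AFH/- → run G
t=20: L0/L1/L2 = GDE/AFH/- → run G
t=21: L0/L1/L2 = GDE/AFH/- → run G
t=22: L0/L1/L2 = DE/AFH/- → run D
t=23: L0/L1/L2 = DE/AFH/- → run D
t=24: L0/L1/L2 = DE/AFH/- → run D
t=25: L0/L1/L2 = DE/AFH/- → run D
t=26: L0/L1/L2 = E/AFHD/- → run E
t=27: L0/L1/L2 = E/AFHD/- → run E
t=28: L0/L1/L2 = E/AFHD/- → run E
t=29: L0/L1/L2 = -/AFHD/- → run A
t=30: L0/L1/L2 = -/AFHD/- → run A
t=31: L0/L1/L2 = -/AFHD/- → run A
t=32: L0/L1/L2 = -/FHD/- → run F
t=33: L0/L1/L2 = -/FHD/- → run F
t=34: L0/L1/L2 = -/FHD/- → run F
t=35: L0/L1/L2 = -/FHD/- → run F
t=36: L0/L1/L2 = -/HD/- → run H
t=37: L0/L1/L2 = -/HD/- → run H
t=38: L0/L1/L2 = -/HD/- → run H
t=39: L0/L1/L2 = -/D/- → run D
t=40: L0/L1/L2 = -/D/- → run D
t=41: L0/L1/L2 = -/D/- → run D
t=42: L0/L1/L2 = -/D/- → run D
t=43: (idle)
t=44: (idle)
t=45: (idle)
t=46: (idle)
t=47: (idle)
t=48: (idle)
t=49: (idle)

context switches = 12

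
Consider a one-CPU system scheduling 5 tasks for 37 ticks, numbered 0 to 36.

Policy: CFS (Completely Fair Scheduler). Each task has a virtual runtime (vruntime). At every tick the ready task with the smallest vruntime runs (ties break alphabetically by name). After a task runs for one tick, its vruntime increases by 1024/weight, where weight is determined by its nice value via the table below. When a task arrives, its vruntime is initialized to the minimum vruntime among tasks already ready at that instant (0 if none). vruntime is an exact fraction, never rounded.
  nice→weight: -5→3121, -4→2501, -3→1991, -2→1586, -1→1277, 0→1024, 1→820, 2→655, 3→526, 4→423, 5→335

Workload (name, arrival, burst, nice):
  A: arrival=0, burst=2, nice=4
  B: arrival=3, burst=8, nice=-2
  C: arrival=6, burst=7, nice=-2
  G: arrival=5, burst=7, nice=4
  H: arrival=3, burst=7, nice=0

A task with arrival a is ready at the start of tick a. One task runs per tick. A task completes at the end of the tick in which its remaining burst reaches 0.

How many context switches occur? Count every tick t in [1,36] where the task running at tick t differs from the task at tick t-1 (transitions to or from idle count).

t=0: vr[A=0] → run A
t=1: vr[A=1024/423] → run A
t=2: (idle)
t=3: vr[B=0 H=0] → run B
t=4: vr[B=512/793 H=0] → run H
t=5: vr[B=512/793 G=512/793 H=1] → run B
t=6: vr[B=1024/793 C=512/793 G=512/793 H=1] → run C
t=7: vr[B=1024/793 C=1024/793 G=512/793 H=1] → run G
t=8: vr[B=1024/793 C=1024/793 G=1028608/335439 H=1] → run H
t=9: vr[B=1024/793 C=1024/793 G=1028608/335439 H=2] → run B
t=10: vr[B=1536/793 C=1024/793 G=1028608/335439 H=2] → run C
t=11: vr[B=1536/793 C=1536/793 G=1028608/335439 H=2] → run B
t=12: vr[B=2048/793 C=1536/793 G=1028608/335439 H=2] → run C
t=13: vr[B=2048/793 C=2048/793 G=1028608/335439 H=2] → run H
t=14: vr[B=2048/793 C=2048/793 G=1028608/335439 H=3] → run B
t=15: vr[B=2560/793 C=2048/793 G=1028608/335439 H=3] → run C
t=16: vr[B=2560/793 C=2560/793 G=1028608/335439 H=3] → run H
t=17: vr[B=2560/793 C=2560/793 G=1028608/335439 H=4] → run G
t=18: vr[B=2560/793 C=2560/793 G=1840640/335439 H=4] → run B
t=19: vr[B=3072/793 C=2560/793 G=1840640/335439 H=4] → run C
t=20: vr[B=3072/793 C=3072/793 G=1840640/335439 H=4] → run B
t=21: vr[B=3584/793 C=3072/793 G=1840640/335439 H=4] → run C
t=22: vr[B=3584/793 C=3584/793 G=1840640/335439 H=4] → run H
t=23: vr[B=3584/793 C=3584/793 G=1840640/335439 H=5] → run B
t=24: vr[C=3584/793 G=1840640/335439 H=5] → run C
t=25: vr[G=1840640/335439 H=5] → run H
t=26: vr[G=1840640/335439 H=6] → run G
t=27: vr[G=884224/111813 H=6] → run H
t=28: vr[G=884224/111813] → run G
t=29: vr[G=3464704/335439] → run G
t=30: vr[G=4276736/335439] → run G
t=31: vr[G=1696256/111813] → run G
t=32: (idle)
t=33: (idle)
t=34: (idle)
t=35: (idle)
t=36: (idle)

context switches = 28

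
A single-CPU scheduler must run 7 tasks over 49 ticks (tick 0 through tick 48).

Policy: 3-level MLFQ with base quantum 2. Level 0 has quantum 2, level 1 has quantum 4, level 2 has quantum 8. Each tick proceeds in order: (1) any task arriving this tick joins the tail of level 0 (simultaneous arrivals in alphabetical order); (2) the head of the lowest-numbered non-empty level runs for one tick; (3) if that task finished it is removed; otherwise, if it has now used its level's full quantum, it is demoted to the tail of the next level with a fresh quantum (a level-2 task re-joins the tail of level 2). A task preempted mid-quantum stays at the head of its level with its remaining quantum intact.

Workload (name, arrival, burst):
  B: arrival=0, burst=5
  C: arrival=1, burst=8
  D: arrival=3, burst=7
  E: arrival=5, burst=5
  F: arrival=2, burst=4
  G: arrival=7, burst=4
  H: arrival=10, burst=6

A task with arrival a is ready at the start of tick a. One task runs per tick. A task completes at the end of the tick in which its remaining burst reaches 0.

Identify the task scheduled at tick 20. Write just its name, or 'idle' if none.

t=0: L0/L1/L2 = B/-/- → run B
t=1: L0/L1/L2 = BC/-/- → run B
t=2: L0/L1/L2 = CF/B/- → run C
t=3: L0/L1/L2 = CFD/B/- → run C
t=4: L0/L1/L2 = FD/BC/- → run F
t=5: L0/L1/L2 = FDE/BC/- → run F
t=6: L0/L1/L2 = DE/BCF/- → run D
t=7: L0/L1/L2 = DEG/BCF/- → run D
t=8: L0/L1/L2 = EG/BCFD/- → run E
t=9: L0/L1/L2 = EG/BCFD/- → run E
t=10: L0/L1/L2 = GH/BCFDE/- → run G
t=11: L0/L1/L2 = GH/BCFDE/- → run G
t=12: L0/L1/L2 = H/BCFDEG/- → run H
t=13: L0/L1/L2 = H/BCFDEG/- → run H
t=14: L0/L1/L2 = -/BCFDEGH/- → run B
t=15: L0/L1/L2 = -/BCFDEGH/- → run B
t=16: L0/L1/L2 = -/BCFDEGH/- → run B
t=17: L0/L1/L2 = -/CFDEGH/- → run C
t=18: L0/L1/L2 = -/CFDEGH/- → run C
t=19: L0/L1/L2 = -/CFDEGH/- → run C
t=20: L0/L1/L2 = -/CFDEGH/- → run C
t=21: L0/L1/L2 = -/FDEGH/C → run F
t=22: L0/L1/L2 = -/FDEGH/C → run F
t=23: L0/L1/L2 = -/DEGH/C → run D
t=24: L0/L1/L2 = -/DEGH/C → run D
t=25: L0/L1/L2 = -/DEGH/C → run D
t=26: L0/L1/L2 = -/DEGH/C → run D
t=27: L0/L1/L2 = -/EGH/CD → run E
t=28: L0/L1/L2 = -/EGH/CD → run E
t=29: L0/L1/L2 = -/EGH/CD → run E
t=30: L0/L1/L2 = -/GH/CD → run G
t=31: L0/L1/L2 = -/GH/CD → run G
t=32: L0/L1/L2 = -/H/CD → run H
t=33: L0/L1/L2 = -/H/CD → run H
t=34: L0/L1/L2 = -/H/CD → run H
t=35: L0/L1/L2 = -/H/CD → run H
t=36: L0/L1/L2 = -/-/CD → run C
t=37: L0/L1/L2 = -/-/CD → run C
t=38: L0/L1/L2 = -/-/D → run D
t=39: (idle)
t=40: (idle)
t=41: (idle)
t=42: (idle)
t=43: (idle)
t=44: (idle)
t=45: (idle)
t=46: (idle)
t=47: (idle)
t=48: (idle)

running at tick 20 = C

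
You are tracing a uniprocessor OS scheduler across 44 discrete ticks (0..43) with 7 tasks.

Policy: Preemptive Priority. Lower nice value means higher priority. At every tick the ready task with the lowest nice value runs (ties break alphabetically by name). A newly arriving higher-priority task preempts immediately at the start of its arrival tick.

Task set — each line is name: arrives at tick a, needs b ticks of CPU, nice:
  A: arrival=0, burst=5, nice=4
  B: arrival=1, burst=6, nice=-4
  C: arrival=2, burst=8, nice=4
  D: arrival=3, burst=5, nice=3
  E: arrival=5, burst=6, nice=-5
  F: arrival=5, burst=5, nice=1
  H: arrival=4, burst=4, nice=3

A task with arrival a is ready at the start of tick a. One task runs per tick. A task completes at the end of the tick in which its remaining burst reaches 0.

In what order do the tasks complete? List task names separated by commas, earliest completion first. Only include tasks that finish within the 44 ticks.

completion order = E, B, F, D, H, A, C

t=0: ready={A} → run A
t=1: ready={A,B} → run B
t=2: ready={A,B,C} → run B
t=3: ready={A,B,C,D} → run B
t=4: ready={A,B,C,D,H} → run B
t=5: ready={A,B,C,D,E,F,H} → run E
t=6: ready={A,B,C,D,E,F,H} → run E
t=7: ready={A,B,C,D,E,F,H} → run E
t=8: ready={A,B,C,D,E,F,H} → run E
t=9: ready={A,B,C,D,E,F,H} → run E
t=10: ready={A,B,C,D,E,F,H} → run E
t=11: ready={A,B,C,D,F,H} → run B
t=12: ready={A,B,C,D,F,H} → run B
t=13: ready={A,C,D,F,H} → run F
t=14: ready={A,C,D,F,H} → run F
t=15: ready={A,C,D,F,H} → run F
t=16: ready={A,C,D,F,H} → run F
t=17: ready={A,C,D,F,H} → run F
t=18: ready={A,C,D,H} → run D
t=19: ready={A,C,D,H} → run D
t=20: ready={A,C,D,H} → run D
t=21: ready={A,C,D,H} → run D
t=22: ready={A,C,D,H} → run D
t=23: ready={A,C,H} → run H
t=24: ready={A,C,H} → run H
t=25: ready={A,C,H} → run H
t=26: ready={A,C,H} → run H
t=27: ready={A,C} → run A
t=28: ready={A,C} → run A
t=29: ready={A,C} → run A
t=30: ready={A,C} → run A
t=31: ready={C} → run C
t=32: ready={C} → run C
t=33: ready={C} → run C
t=34: ready={C} → run C
t=35: ready={C} → run C
t=36: ready={C} → run C
t=37: ready={C} → run C
t=38: ready={C} → run C
t=39: (idle)
t=40: (idle)
t=41: (idle)
t=42: (idle)
t=43: (idle)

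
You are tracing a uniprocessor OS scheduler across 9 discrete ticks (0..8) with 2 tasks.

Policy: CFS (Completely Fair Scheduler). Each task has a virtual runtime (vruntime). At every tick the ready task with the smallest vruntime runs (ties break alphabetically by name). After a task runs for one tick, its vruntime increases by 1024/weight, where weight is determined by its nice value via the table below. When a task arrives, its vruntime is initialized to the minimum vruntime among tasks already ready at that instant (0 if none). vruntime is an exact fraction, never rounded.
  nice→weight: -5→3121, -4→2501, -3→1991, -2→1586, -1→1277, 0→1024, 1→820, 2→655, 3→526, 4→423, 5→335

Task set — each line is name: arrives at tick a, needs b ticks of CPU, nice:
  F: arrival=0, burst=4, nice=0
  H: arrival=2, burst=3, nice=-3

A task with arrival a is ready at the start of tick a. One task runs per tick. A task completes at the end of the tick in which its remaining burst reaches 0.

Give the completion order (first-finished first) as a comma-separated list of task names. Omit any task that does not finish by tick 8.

t=0: vr[F=0] → run F
t=1: vr[F=1] → run F
t=2: vr[F=2 H=2] → run F
t=3: vr[F=3 H=2] → run H
t=4: vr[F=3 H=5006/1991] → run H
t=5: vr[F=3 H=6030/1991] → run F
t=6: vr[H=6030/1991] → run H
t=7: (idle)
t=8: (idle)

completion order = F, H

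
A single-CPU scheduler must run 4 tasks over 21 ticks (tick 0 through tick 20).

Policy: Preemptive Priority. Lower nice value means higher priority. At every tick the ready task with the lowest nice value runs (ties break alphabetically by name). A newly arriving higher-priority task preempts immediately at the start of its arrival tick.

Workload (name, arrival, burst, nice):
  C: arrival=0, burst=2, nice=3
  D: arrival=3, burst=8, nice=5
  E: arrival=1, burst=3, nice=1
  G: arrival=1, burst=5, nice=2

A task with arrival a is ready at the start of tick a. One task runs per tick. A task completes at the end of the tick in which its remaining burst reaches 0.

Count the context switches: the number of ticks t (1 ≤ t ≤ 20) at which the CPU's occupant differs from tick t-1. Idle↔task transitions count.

t=0: ready={C} → run C
t=1: ready={C,E,G} → run E
t=2: ready={C,E,G} → run E
t=3: ready={C,D,E,G} → run E
t=4: ready={C,D,G} → run G
t=5: ready={C,D,G} → run G
t=6: ready={C,D,G} → run G
t=7: ready={C,D,G} → run G
t=8: ready={C,D,G} → run G
t=9: ready={C,D} → run C
t=10: ready={D} → run D
t=11: ready={D} → run D
t=12: ready={D} → run D
t=13: ready={D} → run D
t=14: ready={D} → run D
t=15: ready={D} → run D
t=16: ready={D} → run D
t=17: ready={D} → run D
t=18: (idle)
t=19: (idle)
t=20: (idle)

context switches = 5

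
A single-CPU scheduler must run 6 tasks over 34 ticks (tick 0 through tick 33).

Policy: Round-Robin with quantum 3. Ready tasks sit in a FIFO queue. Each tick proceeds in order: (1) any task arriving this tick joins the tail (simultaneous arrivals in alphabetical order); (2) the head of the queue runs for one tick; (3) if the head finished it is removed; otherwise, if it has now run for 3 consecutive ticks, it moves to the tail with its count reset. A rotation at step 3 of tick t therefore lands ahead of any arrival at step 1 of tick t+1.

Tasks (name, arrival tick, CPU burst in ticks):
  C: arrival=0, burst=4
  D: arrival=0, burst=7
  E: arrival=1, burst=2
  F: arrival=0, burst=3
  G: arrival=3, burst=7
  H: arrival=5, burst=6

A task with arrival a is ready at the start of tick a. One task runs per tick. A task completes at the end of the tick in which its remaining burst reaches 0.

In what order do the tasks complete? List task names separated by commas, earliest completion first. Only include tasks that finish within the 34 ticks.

t=0: queue=[C,D,F] q_used=0 → run C
t=1: queue=[C,D,F,E] q_used=1 → run C
t=2: queue=[C,D,F,E] q_used=2 → run C
t=3: queue=[D,F,E,C,G] q_used=0 → run D
t=4: queue=[D,F,E,C,G] q_used=1 → run D
t=5: queue=[D,F,E,C,G,H] q_used=2 → run D
t=6: queue=[F,E,C,G,H,D] q_used=0 → run F
t=7: queue=[F,E,C,G,H,D] q_used=1 → run F
t=8: queue=[F,E,C,G,H,D] q_used=2 → run F
t=9: queue=[E,C,G,H,D] q_used=0 → run E
t=10: queue=[E,C,G,H,D] q_used=1 → run E
t=11: queue=[C,G,H,D] q_used=0 → run C
t=12: queue=[G,H,D] q_used=0 → run G
t=13: queue=[G,H,D] q_used=1 → run G
t=14: queue=[G,H,D] q_used=2 → run G
t=15: queue=[H,D,G] q_used=0 → run H
t=16: queue=[H,D,G] q_used=1 → run H
t=17: queue=[H,D,G] q_used=2 → run H
t=18: queue=[D,G,H] q_used=0 → run D
t=19: queue=[D,G,H] q_used=1 → run D
t=20: queue=[D,G,H] q_used=2 → run D
t=21: queue=[G,H,D] q_used=0 → run G
t=22: queue=[G,H,D] q_used=1 → run G
t=23: queue=[G,H,D] q_used=2 → run G
t=24: queue=[H,D,G] q_used=0 → run H
t=25: queue=[H,D,G] q_used=1 → run H
t=26: queue=[H,D,G] q_used=2 → run H
t=27: queue=[D,G] q_used=0 → run D
t=28: queue=[G] q_used=0 → run G
t=29: (idle)
t=30: (idle)
t=31: (idle)
t=32: (idle)
t=33: (idle)

completion order = F, E, C, H, D, G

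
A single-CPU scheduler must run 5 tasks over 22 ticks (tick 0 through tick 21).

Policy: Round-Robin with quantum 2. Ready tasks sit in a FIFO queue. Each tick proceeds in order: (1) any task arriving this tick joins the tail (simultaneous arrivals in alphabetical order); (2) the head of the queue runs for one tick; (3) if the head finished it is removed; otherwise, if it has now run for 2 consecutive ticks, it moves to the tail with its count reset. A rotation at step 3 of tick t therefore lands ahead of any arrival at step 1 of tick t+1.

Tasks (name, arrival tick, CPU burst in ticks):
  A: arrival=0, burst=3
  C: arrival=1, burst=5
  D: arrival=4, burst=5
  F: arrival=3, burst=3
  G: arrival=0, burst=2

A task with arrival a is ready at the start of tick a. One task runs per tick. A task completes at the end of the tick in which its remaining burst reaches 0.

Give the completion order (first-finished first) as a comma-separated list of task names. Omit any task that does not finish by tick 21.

completion order = G, A, F, C, D

t=0: queue=[A,G] q_used=0 → run A
t=1: queue=[A,G,C] q_used=1 → run A
t=2: queue=[G,C,A] q_used=0 → run G
t=3: queue=[G,C,A,F] q_used=1 → run G
t=4: queue=[C,A,F,D] q_used=0 → run C
t=5: queue=[C,A,F,D] q_used=1 → run C
t=6: queue=[A,F,D,C] q_used=0 → run A
t=7: queue=[F,D,C] q_used=0 → run F
t=8: queue=[F,D,C] q_used=1 → run F
t=9: queue=[D,C,F] q_used=0 → run D
t=10: queue=[D,C,F] q_used=1 → run D
t=11: queue=[C,F,D] q_used=0 → run C
t=12: queue=[C,F,D] q_used=1 → run C
t=13: queue=[F,D,C] q_used=0 → run F
t=14: queue=[D,C] q_used=0 → run D
t=15: queue=[D,C] q_used=1 → run D
t=16: queue=[C,D] q_used=0 → run C
t=17: queue=[D] q_used=0 → run D
t=18: (idle)
t=19: (idle)
t=20: (idle)
t=21: (idle)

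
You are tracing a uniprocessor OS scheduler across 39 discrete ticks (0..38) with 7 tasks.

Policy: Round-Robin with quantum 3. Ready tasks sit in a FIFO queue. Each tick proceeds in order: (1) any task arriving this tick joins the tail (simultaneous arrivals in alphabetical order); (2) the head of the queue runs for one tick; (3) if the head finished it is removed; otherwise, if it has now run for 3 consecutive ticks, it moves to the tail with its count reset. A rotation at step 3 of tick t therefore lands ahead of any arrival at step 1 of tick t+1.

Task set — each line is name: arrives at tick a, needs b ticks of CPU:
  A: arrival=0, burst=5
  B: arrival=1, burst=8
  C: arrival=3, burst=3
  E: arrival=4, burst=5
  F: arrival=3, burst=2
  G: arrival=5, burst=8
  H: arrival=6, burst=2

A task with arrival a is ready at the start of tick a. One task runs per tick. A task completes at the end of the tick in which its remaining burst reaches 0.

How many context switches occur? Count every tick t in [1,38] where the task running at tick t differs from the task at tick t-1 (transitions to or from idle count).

context switches = 13

t=0: queue=[A] q_used=0 → run A
t=1: queue=[A,B] q_used=1 → run A
t=2: queue=[A,B] q_used=2 → run A
t=3: queue=[B,A,C,F] q_used=0 → run B
t=4: queue=[B,A,C,F,E] q_used=1 → run B
t=5: queue=[B,A,C,F,E,G] q_used=2 → run B
t=6: queue=[A,C,F,E,G,B,H] q_used=0 → run A
t=7: queue=[A,C,F,E,G,B,H] q_used=1 → run A
t=8: queue=[C,F,E,G,B,H] q_used=0 → run C
t=9: queue=[C,F,E,G,B,H] q_used=1 → run C
t=10: queue=[C,F,E,G,B,H] q_used=2 → run C
t=11: queue=[F,E,G,B,H] q_used=0 → run F
t=12: queue=[F,E,G,B,H] q_used=1 → run F
t=13: queue=[E,G,B,H] q_used=0 → run E
t=14: queue=[E,G,B,H] q_used=1 → run E
t=15: queue=[E,G,B,H] q_used=2 → run E
t=16: queue=[G,B,H,E] q_used=0 → run G
t=17: queue=[G,B,H,E] q_used=1 → run G
t=18: queue=[G,B,H,E] q_used=2 → run G
t=19: queue=[B,H,E,G] q_used=0 → run B
t=20: queue=[B,H,E,G] q_used=1 → run B
t=21: queue=[B,H,E,G] q_used=2 → run B
t=22: queue=[H,E,G,B] q_used=0 → run H
t=23: queue=[H,E,G,B] q_used=1 → run H
t=24: queue=[E,G,B] q_used=0 → run E
t=25: queue=[E,G,B] q_used=1 → run E
t=26: queue=[G,B] q_used=0 → run G
t=27: queue=[G,B] q_used=1 → run G
t=28: queue=[G,B] q_used=2 → run G
t=29: queue=[B,G] q_used=0 → run B
t=30: queue=[B,G] q_used=1 → run B
t=31: queue=[G] q_used=0 → run G
t=32: queue=[G] q_used=1 → run G
t=33: (idle)
t=34: (idle)
t=35: (idle)
t=36: (idle)
t=37: (idle)
t=38: (idle)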